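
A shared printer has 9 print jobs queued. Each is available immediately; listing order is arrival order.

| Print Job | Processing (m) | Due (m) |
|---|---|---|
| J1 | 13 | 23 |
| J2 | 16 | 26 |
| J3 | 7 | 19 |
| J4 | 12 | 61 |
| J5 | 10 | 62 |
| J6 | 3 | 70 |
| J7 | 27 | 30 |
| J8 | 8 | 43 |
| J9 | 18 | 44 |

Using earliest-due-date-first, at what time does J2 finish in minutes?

36

EDD (increasing due date): J3 J1 J2 J7 J8 J9 J4 J5 J6.
J3: 0→7
J1: 7→20
J2: 20→36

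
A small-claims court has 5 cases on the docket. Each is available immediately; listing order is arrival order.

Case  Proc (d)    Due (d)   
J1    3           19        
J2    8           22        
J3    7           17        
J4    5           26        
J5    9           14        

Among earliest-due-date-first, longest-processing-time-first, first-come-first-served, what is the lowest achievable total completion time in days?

87

EDD (increasing due date): J5 J3 J1 J2 J4.
J5: 0→9
J3: 9→16
J1: 16→19
J2: 19→27
J4: 27→32
Sum = 9+16+19+27+32 = 103.
LPT (decreasing processing time): J5 J2 J3 J4 J1.
J5: 0→9
J2: 9→17
J3: 17→24
J4: 24→29
J1: 29→32
Sum = 9+17+24+29+32 = 111.
FIFO (arrival order): J1 J2 J3 J4 J5.
J1: 0→3
J2: 3→11
J3: 11→18
J4: 18→23
J5: 23→32
Sum = 3+11+18+23+32 = 87.
EDD 103, LPT 111, FIFO 87 → minimum 87.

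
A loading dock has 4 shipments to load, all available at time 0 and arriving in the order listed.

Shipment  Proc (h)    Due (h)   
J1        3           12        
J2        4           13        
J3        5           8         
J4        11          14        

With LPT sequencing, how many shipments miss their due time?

3

LPT (decreasing processing time): J4 J3 J2 J1.
J4: 0→11, due 14, tardiness 0
J3: 11→16, due 8, tardiness 8
J2: 16→20, due 13, tardiness 7
J1: 20→23, due 12, tardiness 11
Late shipments: 3.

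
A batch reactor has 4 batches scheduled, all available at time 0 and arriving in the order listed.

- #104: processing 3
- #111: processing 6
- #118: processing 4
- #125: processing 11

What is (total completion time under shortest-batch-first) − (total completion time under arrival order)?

-2

SPT (increasing processing time): #104 #118 #111 #125.
#104: 0→3
#118: 3→7
#111: 7→13
#125: 13→24
Sum = 3+7+13+24 = 47.
FIFO (arrival order): #104 #111 #118 #125.
#104: 0→3
#111: 3→9
#118: 9→13
#125: 13→24
Sum = 3+9+13+24 = 49.
Difference = 47 − 49 = -2.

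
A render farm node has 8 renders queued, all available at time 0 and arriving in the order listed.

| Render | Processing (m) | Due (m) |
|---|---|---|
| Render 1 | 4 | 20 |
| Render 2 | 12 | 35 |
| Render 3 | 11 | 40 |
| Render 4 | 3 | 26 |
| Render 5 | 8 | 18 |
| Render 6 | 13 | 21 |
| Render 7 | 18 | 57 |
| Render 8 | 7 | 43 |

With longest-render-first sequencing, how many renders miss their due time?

LPT (decreasing processing time): Render 7 Render 6 Render 2 Render 3 Render 5 Render 8 Render 1 Render 4.
Render 7: 0→18, due 57, tardiness 0
Render 6: 18→31, due 21, tardiness 10
Render 2: 31→43, due 35, tardiness 8
Render 3: 43→54, due 40, tardiness 14
Render 5: 54→62, due 18, tardiness 44
Render 8: 62→69, due 43, tardiness 26
Render 1: 69→73, due 20, tardiness 53
Render 4: 73→76, due 26, tardiness 50
Late renders: 7.

7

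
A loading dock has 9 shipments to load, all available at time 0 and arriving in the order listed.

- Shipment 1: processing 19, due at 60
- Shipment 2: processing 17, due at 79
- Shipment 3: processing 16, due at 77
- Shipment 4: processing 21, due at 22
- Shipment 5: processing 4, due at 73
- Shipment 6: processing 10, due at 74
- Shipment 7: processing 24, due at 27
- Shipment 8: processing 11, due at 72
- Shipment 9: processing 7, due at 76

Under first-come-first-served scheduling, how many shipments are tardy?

6

FIFO (arrival order): Shipment 1 Shipment 2 Shipment 3 Shipment 4 Shipment 5 Shipment 6 Shipment 7 Shipment 8 Shipment 9.
Shipment 1: 0→19, due 60, tardiness 0
Shipment 2: 19→36, due 79, tardiness 0
Shipment 3: 36→52, due 77, tardiness 0
Shipment 4: 52→73, due 22, tardiness 51
Shipment 5: 73→77, due 73, tardiness 4
Shipment 6: 77→87, due 74, tardiness 13
Shipment 7: 87→111, due 27, tardiness 84
Shipment 8: 111→122, due 72, tardiness 50
Shipment 9: 122→129, due 76, tardiness 53
Late shipments: 6.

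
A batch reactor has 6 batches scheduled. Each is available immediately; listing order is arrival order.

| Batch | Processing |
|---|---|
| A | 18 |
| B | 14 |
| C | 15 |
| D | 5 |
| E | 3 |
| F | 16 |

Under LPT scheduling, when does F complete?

34

LPT (decreasing processing time): A F C B D E.
A: 0→18
F: 18→34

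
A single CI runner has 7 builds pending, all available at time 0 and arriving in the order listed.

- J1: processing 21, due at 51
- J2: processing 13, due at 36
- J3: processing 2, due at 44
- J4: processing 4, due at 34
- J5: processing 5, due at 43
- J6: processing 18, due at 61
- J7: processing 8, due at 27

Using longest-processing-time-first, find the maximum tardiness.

35

LPT (decreasing processing time): J1 J6 J2 J7 J5 J4 J3.
J1: 0→21, due 51, tardiness 0
J6: 21→39, due 61, tardiness 0
J2: 39→52, due 36, tardiness 16
J7: 52→60, due 27, tardiness 33
J5: 60→65, due 43, tardiness 22
J4: 65→69, due 34, tardiness 35
J3: 69→71, due 44, tardiness 27
Maximum = 35.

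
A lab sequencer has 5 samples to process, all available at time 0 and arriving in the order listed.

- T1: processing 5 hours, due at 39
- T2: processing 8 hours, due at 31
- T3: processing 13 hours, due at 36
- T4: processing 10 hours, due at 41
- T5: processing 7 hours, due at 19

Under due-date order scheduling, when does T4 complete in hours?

EDD (increasing due date): T5 T2 T3 T1 T4.
T5: 0→7
T2: 7→15
T3: 15→28
T1: 28→33
T4: 33→43

43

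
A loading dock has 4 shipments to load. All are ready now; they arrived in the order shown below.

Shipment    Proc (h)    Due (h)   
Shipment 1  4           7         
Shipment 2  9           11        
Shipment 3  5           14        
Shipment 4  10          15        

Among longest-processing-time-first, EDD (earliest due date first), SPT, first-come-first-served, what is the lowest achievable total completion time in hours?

LPT (decreasing processing time): Shipment 4 Shipment 2 Shipment 3 Shipment 1.
Shipment 4: 0→10
Shipment 2: 10→19
Shipment 3: 19→24
Shipment 1: 24→28
Sum = 10+19+24+28 = 81.
EDD (increasing due date): Shipment 1 Shipment 2 Shipment 3 Shipment 4.
Shipment 1: 0→4
Shipment 2: 4→13
Shipment 3: 13→18
Shipment 4: 18→28
Sum = 4+13+18+28 = 63.
SPT (increasing processing time): Shipment 1 Shipment 3 Shipment 2 Shipment 4.
Shipment 1: 0→4
Shipment 3: 4→9
Shipment 2: 9→18
Shipment 4: 18→28
Sum = 4+9+18+28 = 59.
FIFO (arrival order): Shipment 1 Shipment 2 Shipment 3 Shipment 4.
Shipment 1: 0→4
Shipment 2: 4→13
Shipment 3: 13→18
Shipment 4: 18→28
Sum = 4+13+18+28 = 63.
LPT 81, EDD 63, SPT 59, FIFO 63 → minimum 59.

59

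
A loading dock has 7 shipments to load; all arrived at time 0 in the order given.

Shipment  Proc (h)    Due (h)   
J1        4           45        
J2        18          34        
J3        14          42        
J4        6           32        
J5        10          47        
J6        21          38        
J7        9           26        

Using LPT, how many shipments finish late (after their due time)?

6

LPT (decreasing processing time): J6 J2 J3 J5 J7 J4 J1.
J6: 0→21, due 38, tardiness 0
J2: 21→39, due 34, tardiness 5
J3: 39→53, due 42, tardiness 11
J5: 53→63, due 47, tardiness 16
J7: 63→72, due 26, tardiness 46
J4: 72→78, due 32, tardiness 46
J1: 78→82, due 45, tardiness 37
Late shipments: 6.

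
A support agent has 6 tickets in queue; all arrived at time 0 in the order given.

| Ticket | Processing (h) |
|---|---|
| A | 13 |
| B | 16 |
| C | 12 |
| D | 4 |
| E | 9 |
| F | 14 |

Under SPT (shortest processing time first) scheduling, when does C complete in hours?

SPT (increasing processing time): D E C A F B.
D: 0→4
E: 4→13
C: 13→25

25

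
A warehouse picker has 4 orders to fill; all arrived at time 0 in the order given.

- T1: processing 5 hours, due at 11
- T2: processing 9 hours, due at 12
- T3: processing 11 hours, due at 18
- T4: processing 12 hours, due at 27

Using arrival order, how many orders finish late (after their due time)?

FIFO (arrival order): T1 T2 T3 T4.
T1: 0→5, due 11, tardiness 0
T2: 5→14, due 12, tardiness 2
T3: 14→25, due 18, tardiness 7
T4: 25→37, due 27, tardiness 10
Late orders: 3.

3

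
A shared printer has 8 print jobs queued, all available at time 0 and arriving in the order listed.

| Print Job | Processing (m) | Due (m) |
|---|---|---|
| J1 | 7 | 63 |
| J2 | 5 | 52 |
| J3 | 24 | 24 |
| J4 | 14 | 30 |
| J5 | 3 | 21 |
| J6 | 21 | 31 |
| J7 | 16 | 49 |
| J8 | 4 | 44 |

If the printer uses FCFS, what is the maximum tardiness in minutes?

50

FIFO (arrival order): J1 J2 J3 J4 J5 J6 J7 J8.
J1: 0→7, due 63, tardiness 0
J2: 7→12, due 52, tardiness 0
J3: 12→36, due 24, tardiness 12
J4: 36→50, due 30, tardiness 20
J5: 50→53, due 21, tardiness 32
J6: 53→74, due 31, tardiness 43
J7: 74→90, due 49, tardiness 41
J8: 90→94, due 44, tardiness 50
Maximum = 50.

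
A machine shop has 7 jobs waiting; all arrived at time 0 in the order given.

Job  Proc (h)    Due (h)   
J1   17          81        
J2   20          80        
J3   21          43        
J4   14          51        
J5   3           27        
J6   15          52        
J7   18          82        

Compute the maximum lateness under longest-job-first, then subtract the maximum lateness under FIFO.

LPT (decreasing processing time): J3 J2 J7 J1 J6 J4 J5.
J3: 0→21, due 43, lateness -22
J2: 21→41, due 80, lateness -39
J7: 41→59, due 82, lateness -23
J1: 59→76, due 81, lateness -5
J6: 76→91, due 52, lateness 39
J4: 91→105, due 51, lateness 54
J5: 105→108, due 27, lateness 81
Maximum = 81.
FIFO (arrival order): J1 J2 J3 J4 J5 J6 J7.
J1: 0→17, due 81, lateness -64
J2: 17→37, due 80, lateness -43
J3: 37→58, due 43, lateness 15
J4: 58→72, due 51, lateness 21
J5: 72→75, due 27, lateness 48
J6: 75→90, due 52, lateness 38
J7: 90→108, due 82, lateness 26
Maximum = 48.
Difference = 81 − 48 = 33.

33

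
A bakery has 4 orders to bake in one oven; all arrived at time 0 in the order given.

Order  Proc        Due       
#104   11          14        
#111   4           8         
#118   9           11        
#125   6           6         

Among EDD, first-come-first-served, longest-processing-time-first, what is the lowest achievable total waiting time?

EDD (increasing due date): #125 #111 #118 #104.
#125: waits 0, runs 0→6
#111: waits 6, runs 6→10
#118: waits 10, runs 10→19
#104: waits 19, runs 19→30
Sum = 0+6+10+19 = 35.
FIFO (arrival order): #104 #111 #118 #125.
#104: waits 0, runs 0→11
#111: waits 11, runs 11→15
#118: waits 15, runs 15→24
#125: waits 24, runs 24→30
Sum = 0+11+15+24 = 50.
LPT (decreasing processing time): #104 #118 #125 #111.
#104: waits 0, runs 0→11
#118: waits 11, runs 11→20
#125: waits 20, runs 20→26
#111: waits 26, runs 26→30
Sum = 0+11+20+26 = 57.
EDD 35, FIFO 50, LPT 57 → minimum 35.

35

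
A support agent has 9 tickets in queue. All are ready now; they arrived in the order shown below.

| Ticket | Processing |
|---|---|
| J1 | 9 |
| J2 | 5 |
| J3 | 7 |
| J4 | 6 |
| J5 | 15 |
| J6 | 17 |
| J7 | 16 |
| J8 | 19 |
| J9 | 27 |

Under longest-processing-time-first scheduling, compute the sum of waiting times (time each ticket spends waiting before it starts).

LPT (decreasing processing time): J9 J8 J6 J7 J5 J1 J3 J4 J2.
J9: waits 0, runs 0→27
J8: waits 27, runs 27→46
J6: waits 46, runs 46→63
J7: waits 63, runs 63→79
J5: waits 79, runs 79→94
J1: waits 94, runs 94→103
J3: waits 103, runs 103→110
J4: waits 110, runs 110→116
J2: waits 116, runs 116→121
Sum = 0+27+46+63+79+94+103+110+116 = 638.

638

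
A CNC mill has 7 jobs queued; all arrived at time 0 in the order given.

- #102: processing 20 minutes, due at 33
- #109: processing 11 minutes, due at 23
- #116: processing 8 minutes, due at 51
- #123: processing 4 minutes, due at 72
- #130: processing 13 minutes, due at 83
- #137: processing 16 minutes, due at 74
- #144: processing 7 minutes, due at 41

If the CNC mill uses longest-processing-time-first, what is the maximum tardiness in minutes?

37

LPT (decreasing processing time): #102 #137 #130 #109 #116 #144 #123.
#102: 0→20, due 33, tardiness 0
#137: 20→36, due 74, tardiness 0
#130: 36→49, due 83, tardiness 0
#109: 49→60, due 23, tardiness 37
#116: 60→68, due 51, tardiness 17
#144: 68→75, due 41, tardiness 34
#123: 75→79, due 72, tardiness 7
Maximum = 37.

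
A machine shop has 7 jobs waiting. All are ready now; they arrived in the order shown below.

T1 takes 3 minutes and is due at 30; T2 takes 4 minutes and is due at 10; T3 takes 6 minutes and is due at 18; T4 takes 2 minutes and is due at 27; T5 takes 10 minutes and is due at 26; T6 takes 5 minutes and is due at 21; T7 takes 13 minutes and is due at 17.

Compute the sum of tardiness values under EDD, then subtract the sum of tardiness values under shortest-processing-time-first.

EDD (increasing due date): T2 T7 T3 T6 T5 T4 T1.
T2: 0→4, due 10, tardiness 0
T7: 4→17, due 17, tardiness 0
T3: 17→23, due 18, tardiness 5
T6: 23→28, due 21, tardiness 7
T5: 28→38, due 26, tardiness 12
T4: 38→40, due 27, tardiness 13
T1: 40→43, due 30, tardiness 13
Sum = 0+0+5+7+12+13+13 = 50.
SPT (increasing processing time): T4 T1 T2 T6 T3 T5 T7.
T4: 0→2, due 27, tardiness 0
T1: 2→5, due 30, tardiness 0
T2: 5→9, due 10, tardiness 0
T6: 9→14, due 21, tardiness 0
T3: 14→20, due 18, tardiness 2
T5: 20→30, due 26, tardiness 4
T7: 30→43, due 17, tardiness 26
Sum = 0+0+0+0+2+4+26 = 32.
Difference = 50 − 32 = 18.

18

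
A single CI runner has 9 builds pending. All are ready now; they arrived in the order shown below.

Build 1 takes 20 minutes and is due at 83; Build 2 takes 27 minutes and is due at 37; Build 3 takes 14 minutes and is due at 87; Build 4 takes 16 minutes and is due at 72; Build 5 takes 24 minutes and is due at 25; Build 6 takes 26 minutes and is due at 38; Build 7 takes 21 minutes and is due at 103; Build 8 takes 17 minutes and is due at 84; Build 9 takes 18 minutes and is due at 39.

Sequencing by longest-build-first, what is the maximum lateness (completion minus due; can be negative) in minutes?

97

LPT (decreasing processing time): Build 2 Build 6 Build 5 Build 7 Build 1 Build 9 Build 8 Build 4 Build 3.
Build 2: 0→27, due 37, lateness -10
Build 6: 27→53, due 38, lateness 15
Build 5: 53→77, due 25, lateness 52
Build 7: 77→98, due 103, lateness -5
Build 1: 98→118, due 83, lateness 35
Build 9: 118→136, due 39, lateness 97
Build 8: 136→153, due 84, lateness 69
Build 4: 153→169, due 72, lateness 97
Build 3: 169→183, due 87, lateness 96
Maximum = 97.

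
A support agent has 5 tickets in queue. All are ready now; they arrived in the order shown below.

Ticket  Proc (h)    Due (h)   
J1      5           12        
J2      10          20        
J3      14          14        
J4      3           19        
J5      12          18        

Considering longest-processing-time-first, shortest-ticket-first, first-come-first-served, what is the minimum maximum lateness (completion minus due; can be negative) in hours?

26

LPT (decreasing processing time): J3 J5 J2 J1 J4.
J3: 0→14, due 14, lateness 0
J5: 14→26, due 18, lateness 8
J2: 26→36, due 20, lateness 16
J1: 36→41, due 12, lateness 29
J4: 41→44, due 19, lateness 25
Maximum = 29.
SPT (increasing processing time): J4 J1 J2 J5 J3.
J4: 0→3, due 19, lateness -16
J1: 3→8, due 12, lateness -4
J2: 8→18, due 20, lateness -2
J5: 18→30, due 18, lateness 12
J3: 30→44, due 14, lateness 30
Maximum = 30.
FIFO (arrival order): J1 J2 J3 J4 J5.
J1: 0→5, due 12, lateness -7
J2: 5→15, due 20, lateness -5
J3: 15→29, due 14, lateness 15
J4: 29→32, due 19, lateness 13
J5: 32→44, due 18, lateness 26
Maximum = 26.
LPT 29, SPT 30, FIFO 26 → minimum 26.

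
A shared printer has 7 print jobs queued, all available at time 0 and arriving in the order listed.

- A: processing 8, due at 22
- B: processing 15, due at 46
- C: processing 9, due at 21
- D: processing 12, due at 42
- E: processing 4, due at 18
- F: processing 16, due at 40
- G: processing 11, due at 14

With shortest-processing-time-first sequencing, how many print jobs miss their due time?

SPT (increasing processing time): E A C G D B F.
E: 0→4, due 18, tardiness 0
A: 4→12, due 22, tardiness 0
C: 12→21, due 21, tardiness 0
G: 21→32, due 14, tardiness 18
D: 32→44, due 42, tardiness 2
B: 44→59, due 46, tardiness 13
F: 59→75, due 40, tardiness 35
Late print jobs: 4.

4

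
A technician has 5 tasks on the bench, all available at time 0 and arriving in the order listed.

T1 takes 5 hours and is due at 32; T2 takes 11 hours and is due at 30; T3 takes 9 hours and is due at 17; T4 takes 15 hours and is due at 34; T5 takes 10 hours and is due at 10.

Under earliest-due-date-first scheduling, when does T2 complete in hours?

EDD (increasing due date): T5 T3 T2 T1 T4.
T5: 0→10
T3: 10→19
T2: 19→30

30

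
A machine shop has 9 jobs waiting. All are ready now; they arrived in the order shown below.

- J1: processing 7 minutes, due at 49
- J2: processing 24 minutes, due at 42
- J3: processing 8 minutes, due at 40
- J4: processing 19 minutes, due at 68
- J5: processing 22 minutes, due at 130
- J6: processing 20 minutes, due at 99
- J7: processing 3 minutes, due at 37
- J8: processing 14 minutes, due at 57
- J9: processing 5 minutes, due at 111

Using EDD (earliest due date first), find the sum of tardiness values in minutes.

7

EDD (increasing due date): J7 J3 J2 J1 J8 J4 J6 J9 J5.
J7: 0→3, due 37, tardiness 0
J3: 3→11, due 40, tardiness 0
J2: 11→35, due 42, tardiness 0
J1: 35→42, due 49, tardiness 0
J8: 42→56, due 57, tardiness 0
J4: 56→75, due 68, tardiness 7
J6: 75→95, due 99, tardiness 0
J9: 95→100, due 111, tardiness 0
J5: 100→122, due 130, tardiness 0
Sum = 0+0+0+0+0+7+0+0+0 = 7.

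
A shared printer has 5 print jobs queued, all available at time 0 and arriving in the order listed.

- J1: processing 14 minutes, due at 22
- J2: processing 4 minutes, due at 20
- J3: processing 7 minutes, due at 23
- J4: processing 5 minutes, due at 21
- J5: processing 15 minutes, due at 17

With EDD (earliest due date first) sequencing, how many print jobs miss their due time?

EDD (increasing due date): J5 J2 J4 J1 J3.
J5: 0→15, due 17, tardiness 0
J2: 15→19, due 20, tardiness 0
J4: 19→24, due 21, tardiness 3
J1: 24→38, due 22, tardiness 16
J3: 38→45, due 23, tardiness 22
Late print jobs: 3.

3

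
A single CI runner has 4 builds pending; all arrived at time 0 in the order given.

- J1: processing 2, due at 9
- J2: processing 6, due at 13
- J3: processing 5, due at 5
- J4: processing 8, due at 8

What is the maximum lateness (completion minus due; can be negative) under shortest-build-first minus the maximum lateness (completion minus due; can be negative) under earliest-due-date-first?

5

SPT (increasing processing time): J1 J3 J2 J4.
J1: 0→2, due 9, lateness -7
J3: 2→7, due 5, lateness 2
J2: 7→13, due 13, lateness 0
J4: 13→21, due 8, lateness 13
Maximum = 13.
EDD (increasing due date): J3 J4 J1 J2.
J3: 0→5, due 5, lateness 0
J4: 5→13, due 8, lateness 5
J1: 13→15, due 9, lateness 6
J2: 15→21, due 13, lateness 8
Maximum = 8.
Difference = 13 − 8 = 5.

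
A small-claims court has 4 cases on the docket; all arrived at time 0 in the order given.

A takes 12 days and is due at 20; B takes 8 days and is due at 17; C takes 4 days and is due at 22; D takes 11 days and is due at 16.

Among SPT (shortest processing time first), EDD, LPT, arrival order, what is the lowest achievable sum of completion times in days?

SPT (increasing processing time): C B D A.
C: 0→4
B: 4→12
D: 12→23
A: 23→35
Sum = 4+12+23+35 = 74.
EDD (increasing due date): D B A C.
D: 0→11
B: 11→19
A: 19→31
C: 31→35
Sum = 11+19+31+35 = 96.
LPT (decreasing processing time): A D B C.
A: 0→12
D: 12→23
B: 23→31
C: 31→35
Sum = 12+23+31+35 = 101.
FIFO (arrival order): A B C D.
A: 0→12
B: 12→20
C: 20→24
D: 24→35
Sum = 12+20+24+35 = 91.
SPT 74, EDD 96, LPT 101, FIFO 91 → minimum 74.

74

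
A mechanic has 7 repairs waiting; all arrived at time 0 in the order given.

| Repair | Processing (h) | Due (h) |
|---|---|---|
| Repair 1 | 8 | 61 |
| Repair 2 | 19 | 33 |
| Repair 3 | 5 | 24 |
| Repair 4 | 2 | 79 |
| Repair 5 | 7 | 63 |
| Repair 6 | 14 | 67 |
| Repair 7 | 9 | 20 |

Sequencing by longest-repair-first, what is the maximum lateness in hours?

38

LPT (decreasing processing time): Repair 2 Repair 6 Repair 7 Repair 1 Repair 5 Repair 3 Repair 4.
Repair 2: 0→19, due 33, lateness -14
Repair 6: 19→33, due 67, lateness -34
Repair 7: 33→42, due 20, lateness 22
Repair 1: 42→50, due 61, lateness -11
Repair 5: 50→57, due 63, lateness -6
Repair 3: 57→62, due 24, lateness 38
Repair 4: 62→64, due 79, lateness -15
Maximum = 38.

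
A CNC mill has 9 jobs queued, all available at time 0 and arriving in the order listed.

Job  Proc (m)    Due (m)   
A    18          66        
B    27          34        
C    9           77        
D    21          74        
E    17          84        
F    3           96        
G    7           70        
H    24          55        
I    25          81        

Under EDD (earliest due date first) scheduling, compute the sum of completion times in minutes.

EDD (increasing due date): B H A G D C I E F.
B: 0→27
H: 27→51
A: 51→69
G: 69→76
D: 76→97
C: 97→106
I: 106→131
E: 131→148
F: 148→151
Sum = 27+51+69+76+97+106+131+148+151 = 856.

856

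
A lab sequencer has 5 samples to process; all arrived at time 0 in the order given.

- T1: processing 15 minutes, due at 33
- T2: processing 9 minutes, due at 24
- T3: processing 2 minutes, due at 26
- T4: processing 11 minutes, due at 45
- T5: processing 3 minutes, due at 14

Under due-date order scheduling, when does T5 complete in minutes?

3

EDD (increasing due date): T5 T2 T3 T1 T4.
T5: 0→3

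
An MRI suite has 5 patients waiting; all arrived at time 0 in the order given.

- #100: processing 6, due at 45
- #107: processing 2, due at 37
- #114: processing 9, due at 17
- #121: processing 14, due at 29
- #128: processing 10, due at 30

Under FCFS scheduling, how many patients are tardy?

2

FIFO (arrival order): #100 #107 #114 #121 #128.
#100: 0→6, due 45, tardiness 0
#107: 6→8, due 37, tardiness 0
#114: 8→17, due 17, tardiness 0
#121: 17→31, due 29, tardiness 2
#128: 31→41, due 30, tardiness 11
Late patients: 2.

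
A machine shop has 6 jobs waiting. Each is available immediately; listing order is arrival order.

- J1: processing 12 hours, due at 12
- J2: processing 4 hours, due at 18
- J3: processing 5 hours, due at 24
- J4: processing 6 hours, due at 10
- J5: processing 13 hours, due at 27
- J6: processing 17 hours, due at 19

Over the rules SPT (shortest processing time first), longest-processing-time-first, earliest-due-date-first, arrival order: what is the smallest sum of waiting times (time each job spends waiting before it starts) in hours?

SPT (increasing processing time): J2 J3 J4 J1 J5 J6.
J2: waits 0, runs 0→4
J3: waits 4, runs 4→9
J4: waits 9, runs 9→15
J1: waits 15, runs 15→27
J5: waits 27, runs 27→40
J6: waits 40, runs 40→57
Sum = 0+4+9+15+27+40 = 95.
LPT (decreasing processing time): J6 J5 J1 J4 J3 J2.
J6: waits 0, runs 0→17
J5: waits 17, runs 17→30
J1: waits 30, runs 30→42
J4: waits 42, runs 42→48
J3: waits 48, runs 48→53
J2: waits 53, runs 53→57
Sum = 0+17+30+42+48+53 = 190.
EDD (increasing due date): J4 J1 J2 J6 J3 J5.
J4: waits 0, runs 0→6
J1: waits 6, runs 6→18
J2: waits 18, runs 18→22
J6: waits 22, runs 22→39
J3: waits 39, runs 39→44
J5: waits 44, runs 44→57
Sum = 0+6+18+22+39+44 = 129.
FIFO (arrival order): J1 J2 J3 J4 J5 J6.
J1: waits 0, runs 0→12
J2: waits 12, runs 12→16
J3: waits 16, runs 16→21
J4: waits 21, runs 21→27
J5: waits 27, runs 27→40
J6: waits 40, runs 40→57
Sum = 0+12+16+21+27+40 = 116.
SPT 95, LPT 190, EDD 129, FIFO 116 → minimum 95.

95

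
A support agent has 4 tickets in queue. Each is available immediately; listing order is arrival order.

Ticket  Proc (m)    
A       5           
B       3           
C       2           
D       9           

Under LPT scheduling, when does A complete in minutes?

LPT (decreasing processing time): D A B C.
D: 0→9
A: 9→14

14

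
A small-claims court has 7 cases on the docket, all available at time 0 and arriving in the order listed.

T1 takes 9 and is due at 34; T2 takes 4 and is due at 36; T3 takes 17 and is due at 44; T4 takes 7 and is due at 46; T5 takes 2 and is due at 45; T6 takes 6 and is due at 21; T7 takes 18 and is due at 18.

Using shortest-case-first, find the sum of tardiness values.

SPT (increasing processing time): T5 T2 T6 T4 T1 T3 T7.
T5: 0→2, due 45, tardiness 0
T2: 2→6, due 36, tardiness 0
T6: 6→12, due 21, tardiness 0
T4: 12→19, due 46, tardiness 0
T1: 19→28, due 34, tardiness 0
T3: 28→45, due 44, tardiness 1
T7: 45→63, due 18, tardiness 45
Sum = 0+0+0+0+0+1+45 = 46.

46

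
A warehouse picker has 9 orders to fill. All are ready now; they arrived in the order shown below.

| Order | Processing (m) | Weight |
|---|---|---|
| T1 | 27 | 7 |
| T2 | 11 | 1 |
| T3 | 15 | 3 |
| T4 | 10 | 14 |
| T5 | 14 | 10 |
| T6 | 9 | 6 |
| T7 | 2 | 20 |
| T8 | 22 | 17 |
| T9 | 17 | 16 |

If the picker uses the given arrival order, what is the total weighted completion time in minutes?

FIFO (arrival order): T1 T2 T3 T4 T5 T6 T7 T8 T9.
T1: finishes 27, weight 7, w·C = 189
T2: finishes 38, weight 1, w·C = 38
T3: finishes 53, weight 3, w·C = 159
T4: finishes 63, weight 14, w·C = 882
T5: finishes 77, weight 10, w·C = 770
T6: finishes 86, weight 6, w·C = 516
T7: finishes 88, weight 20, w·C = 1760
T8: finishes 110, weight 17, w·C = 1870
T9: finishes 127, weight 16, w·C = 2032
Sum = 189+38+159+882+770+516+1760+1870+2032 = 8216.

8216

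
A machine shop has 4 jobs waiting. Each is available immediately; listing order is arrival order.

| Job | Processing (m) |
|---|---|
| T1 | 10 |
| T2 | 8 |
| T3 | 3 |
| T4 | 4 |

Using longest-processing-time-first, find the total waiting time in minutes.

50

LPT (decreasing processing time): T1 T2 T4 T3.
T1: waits 0, runs 0→10
T2: waits 10, runs 10→18
T4: waits 18, runs 18→22
T3: waits 22, runs 22→25
Sum = 0+10+18+22 = 50.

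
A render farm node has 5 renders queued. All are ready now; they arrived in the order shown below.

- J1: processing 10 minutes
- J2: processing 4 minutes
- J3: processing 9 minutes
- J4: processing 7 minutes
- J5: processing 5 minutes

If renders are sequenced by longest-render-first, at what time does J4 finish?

LPT (decreasing processing time): J1 J3 J4 J5 J2.
J1: 0→10
J3: 10→19
J4: 19→26

26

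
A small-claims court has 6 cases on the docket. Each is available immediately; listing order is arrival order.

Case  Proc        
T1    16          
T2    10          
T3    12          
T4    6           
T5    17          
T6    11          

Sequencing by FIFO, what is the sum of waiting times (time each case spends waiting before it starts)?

FIFO (arrival order): T1 T2 T3 T4 T5 T6.
T1: waits 0, runs 0→16
T2: waits 16, runs 16→26
T3: waits 26, runs 26→38
T4: waits 38, runs 38→44
T5: waits 44, runs 44→61
T6: waits 61, runs 61→72
Sum = 0+16+26+38+44+61 = 185.

185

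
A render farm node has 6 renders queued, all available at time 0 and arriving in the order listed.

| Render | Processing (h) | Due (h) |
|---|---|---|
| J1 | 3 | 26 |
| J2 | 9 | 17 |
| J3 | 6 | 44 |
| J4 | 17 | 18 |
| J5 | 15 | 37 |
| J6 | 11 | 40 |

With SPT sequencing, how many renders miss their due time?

SPT (increasing processing time): J1 J3 J2 J6 J5 J4.
J1: 0→3, due 26, tardiness 0
J3: 3→9, due 44, tardiness 0
J2: 9→18, due 17, tardiness 1
J6: 18→29, due 40, tardiness 0
J5: 29→44, due 37, tardiness 7
J4: 44→61, due 18, tardiness 43
Late renders: 3.

3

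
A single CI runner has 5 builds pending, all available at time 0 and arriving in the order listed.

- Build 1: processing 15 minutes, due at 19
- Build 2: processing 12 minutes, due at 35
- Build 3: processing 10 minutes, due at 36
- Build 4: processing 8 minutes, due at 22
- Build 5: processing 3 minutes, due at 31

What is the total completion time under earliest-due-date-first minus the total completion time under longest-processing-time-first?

EDD (increasing due date): Build 1 Build 4 Build 5 Build 2 Build 3.
Build 1: 0→15
Build 4: 15→23
Build 5: 23→26
Build 2: 26→38
Build 3: 38→48
Sum = 15+23+26+38+48 = 150.
LPT (decreasing processing time): Build 1 Build 2 Build 3 Build 4 Build 5.
Build 1: 0→15
Build 2: 15→27
Build 3: 27→37
Build 4: 37→45
Build 5: 45→48
Sum = 15+27+37+45+48 = 172.
Difference = 150 − 172 = -22.

-22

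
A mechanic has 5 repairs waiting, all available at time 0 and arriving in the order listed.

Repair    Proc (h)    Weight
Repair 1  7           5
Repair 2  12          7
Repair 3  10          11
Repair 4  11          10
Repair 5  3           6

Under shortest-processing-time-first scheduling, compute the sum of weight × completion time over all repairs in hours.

899

SPT (increasing processing time): Repair 5 Repair 1 Repair 3 Repair 4 Repair 2.
Repair 5: finishes 3, weight 6, w·C = 18
Repair 1: finishes 10, weight 5, w·C = 50
Repair 3: finishes 20, weight 11, w·C = 220
Repair 4: finishes 31, weight 10, w·C = 310
Repair 2: finishes 43, weight 7, w·C = 301
Sum = 18+50+220+310+301 = 899.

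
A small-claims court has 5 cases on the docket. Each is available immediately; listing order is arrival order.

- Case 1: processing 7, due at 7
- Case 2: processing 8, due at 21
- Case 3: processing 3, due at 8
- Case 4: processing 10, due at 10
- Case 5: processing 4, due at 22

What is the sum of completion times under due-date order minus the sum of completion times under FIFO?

EDD (increasing due date): Case 1 Case 3 Case 4 Case 2 Case 5.
Case 1: 0→7
Case 3: 7→10
Case 4: 10→20
Case 2: 20→28
Case 5: 28→32
Sum = 7+10+20+28+32 = 97.
FIFO (arrival order): Case 1 Case 2 Case 3 Case 4 Case 5.
Case 1: 0→7
Case 2: 7→15
Case 3: 15→18
Case 4: 18→28
Case 5: 28→32
Sum = 7+15+18+28+32 = 100.
Difference = 97 − 100 = -3.

-3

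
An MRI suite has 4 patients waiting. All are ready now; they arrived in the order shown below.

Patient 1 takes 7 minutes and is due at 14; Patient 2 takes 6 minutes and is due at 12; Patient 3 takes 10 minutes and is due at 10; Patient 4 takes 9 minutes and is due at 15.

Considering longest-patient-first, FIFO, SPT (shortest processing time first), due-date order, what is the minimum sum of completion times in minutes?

LPT (decreasing processing time): Patient 3 Patient 4 Patient 1 Patient 2.
Patient 3: 0→10
Patient 4: 10→19
Patient 1: 19→26
Patient 2: 26→32
Sum = 10+19+26+32 = 87.
FIFO (arrival order): Patient 1 Patient 2 Patient 3 Patient 4.
Patient 1: 0→7
Patient 2: 7→13
Patient 3: 13→23
Patient 4: 23→32
Sum = 7+13+23+32 = 75.
SPT (increasing processing time): Patient 2 Patient 1 Patient 4 Patient 3.
Patient 2: 0→6
Patient 1: 6→13
Patient 4: 13→22
Patient 3: 22→32
Sum = 6+13+22+32 = 73.
EDD (increasing due date): Patient 3 Patient 2 Patient 1 Patient 4.
Patient 3: 0→10
Patient 2: 10→16
Patient 1: 16→23
Patient 4: 23→32
Sum = 10+16+23+32 = 81.
LPT 87, FIFO 75, SPT 73, EDD 81 → minimum 73.

73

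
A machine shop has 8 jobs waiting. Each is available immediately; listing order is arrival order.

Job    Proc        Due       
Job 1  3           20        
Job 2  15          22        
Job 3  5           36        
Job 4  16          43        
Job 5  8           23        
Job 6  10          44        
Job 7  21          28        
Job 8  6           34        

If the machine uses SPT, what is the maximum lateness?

SPT (increasing processing time): Job 1 Job 3 Job 8 Job 5 Job 6 Job 2 Job 4 Job 7.
Job 1: 0→3, due 20, lateness -17
Job 3: 3→8, due 36, lateness -28
Job 8: 8→14, due 34, lateness -20
Job 5: 14→22, due 23, lateness -1
Job 6: 22→32, due 44, lateness -12
Job 2: 32→47, due 22, lateness 25
Job 4: 47→63, due 43, lateness 20
Job 7: 63→84, due 28, lateness 56
Maximum = 56.

56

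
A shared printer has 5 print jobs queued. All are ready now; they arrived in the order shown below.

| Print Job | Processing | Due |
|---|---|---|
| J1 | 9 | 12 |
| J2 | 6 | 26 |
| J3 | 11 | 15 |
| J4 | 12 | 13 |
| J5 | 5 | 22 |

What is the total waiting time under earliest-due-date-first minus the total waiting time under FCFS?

11

EDD (increasing due date): J1 J4 J3 J5 J2.
J1: waits 0, runs 0→9
J4: waits 9, runs 9→21
J3: waits 21, runs 21→32
J5: waits 32, runs 32→37
J2: waits 37, runs 37→43
Sum = 0+9+21+32+37 = 99.
FIFO (arrival order): J1 J2 J3 J4 J5.
J1: waits 0, runs 0→9
J2: waits 9, runs 9→15
J3: waits 15, runs 15→26
J4: waits 26, runs 26→38
J5: waits 38, runs 38→43
Sum = 0+9+15+26+38 = 88.
Difference = 99 − 88 = 11.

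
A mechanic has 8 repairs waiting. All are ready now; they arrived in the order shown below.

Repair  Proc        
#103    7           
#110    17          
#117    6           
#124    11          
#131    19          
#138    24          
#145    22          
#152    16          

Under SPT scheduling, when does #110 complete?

57

SPT (increasing processing time): #117 #103 #124 #152 #110 #131 #145 #138.
#117: 0→6
#103: 6→13
#124: 13→24
#152: 24→40
#110: 40→57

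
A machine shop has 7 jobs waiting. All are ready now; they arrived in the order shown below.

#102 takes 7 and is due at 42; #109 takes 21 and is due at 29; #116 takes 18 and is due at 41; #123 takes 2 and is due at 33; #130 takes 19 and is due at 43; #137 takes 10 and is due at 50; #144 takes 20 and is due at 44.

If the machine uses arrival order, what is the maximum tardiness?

53

FIFO (arrival order): #102 #109 #116 #123 #130 #137 #144.
#102: 0→7, due 42, tardiness 0
#109: 7→28, due 29, tardiness 0
#116: 28→46, due 41, tardiness 5
#123: 46→48, due 33, tardiness 15
#130: 48→67, due 43, tardiness 24
#137: 67→77, due 50, tardiness 27
#144: 77→97, due 44, tardiness 53
Maximum = 53.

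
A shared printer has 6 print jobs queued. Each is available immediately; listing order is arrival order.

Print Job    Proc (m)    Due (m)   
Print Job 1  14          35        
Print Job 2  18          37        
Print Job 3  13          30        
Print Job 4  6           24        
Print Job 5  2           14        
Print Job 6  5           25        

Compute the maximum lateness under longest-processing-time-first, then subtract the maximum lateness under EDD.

23

LPT (decreasing processing time): Print Job 2 Print Job 1 Print Job 3 Print Job 4 Print Job 6 Print Job 5.
Print Job 2: 0→18, due 37, lateness -19
Print Job 1: 18→32, due 35, lateness -3
Print Job 3: 32→45, due 30, lateness 15
Print Job 4: 45→51, due 24, lateness 27
Print Job 6: 51→56, due 25, lateness 31
Print Job 5: 56→58, due 14, lateness 44
Maximum = 44.
EDD (increasing due date): Print Job 5 Print Job 4 Print Job 6 Print Job 3 Print Job 1 Print Job 2.
Print Job 5: 0→2, due 14, lateness -12
Print Job 4: 2→8, due 24, lateness -16
Print Job 6: 8→13, due 25, lateness -12
Print Job 3: 13→26, due 30, lateness -4
Print Job 1: 26→40, due 35, lateness 5
Print Job 2: 40→58, due 37, lateness 21
Maximum = 21.
Difference = 44 − 21 = 23.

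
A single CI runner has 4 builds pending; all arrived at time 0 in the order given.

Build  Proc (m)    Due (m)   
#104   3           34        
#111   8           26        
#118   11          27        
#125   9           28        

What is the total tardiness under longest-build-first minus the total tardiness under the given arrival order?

LPT (decreasing processing time): #118 #125 #111 #104.
#118: 0→11, due 27, tardiness 0
#125: 11→20, due 28, tardiness 0
#111: 20→28, due 26, tardiness 2
#104: 28→31, due 34, tardiness 0
Sum = 0+0+2+0 = 2.
FIFO (arrival order): #104 #111 #118 #125.
#104: 0→3, due 34, tardiness 0
#111: 3→11, due 26, tardiness 0
#118: 11→22, due 27, tardiness 0
#125: 22→31, due 28, tardiness 3
Sum = 0+0+0+3 = 3.
Difference = 2 − 3 = -1.

-1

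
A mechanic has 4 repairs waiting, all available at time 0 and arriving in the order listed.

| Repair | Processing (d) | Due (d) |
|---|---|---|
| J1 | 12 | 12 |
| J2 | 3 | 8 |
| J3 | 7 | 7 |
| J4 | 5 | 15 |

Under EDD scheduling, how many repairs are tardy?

EDD (increasing due date): J3 J2 J1 J4.
J3: 0→7, due 7, tardiness 0
J2: 7→10, due 8, tardiness 2
J1: 10→22, due 12, tardiness 10
J4: 22→27, due 15, tardiness 12
Late repairs: 3.

3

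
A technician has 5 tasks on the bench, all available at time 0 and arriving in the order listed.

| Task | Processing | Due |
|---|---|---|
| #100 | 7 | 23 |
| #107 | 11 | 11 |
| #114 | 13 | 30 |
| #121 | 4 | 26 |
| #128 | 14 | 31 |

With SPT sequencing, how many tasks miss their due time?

SPT (increasing processing time): #121 #100 #107 #114 #128.
#121: 0→4, due 26, tardiness 0
#100: 4→11, due 23, tardiness 0
#107: 11→22, due 11, tardiness 11
#114: 22→35, due 30, tardiness 5
#128: 35→49, due 31, tardiness 18
Late tasks: 3.

3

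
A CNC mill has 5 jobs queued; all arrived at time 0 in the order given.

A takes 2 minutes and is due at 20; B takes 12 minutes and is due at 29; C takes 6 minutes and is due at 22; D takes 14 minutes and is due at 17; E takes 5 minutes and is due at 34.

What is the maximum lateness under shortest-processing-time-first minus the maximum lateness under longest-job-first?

3

SPT (increasing processing time): A E C B D.
A: 0→2, due 20, lateness -18
E: 2→7, due 34, lateness -27
C: 7→13, due 22, lateness -9
B: 13→25, due 29, lateness -4
D: 25→39, due 17, lateness 22
Maximum = 22.
LPT (decreasing processing time): D B C E A.
D: 0→14, due 17, lateness -3
B: 14→26, due 29, lateness -3
C: 26→32, due 22, lateness 10
E: 32→37, due 34, lateness 3
A: 37→39, due 20, lateness 19
Maximum = 19.
Difference = 22 − 19 = 3.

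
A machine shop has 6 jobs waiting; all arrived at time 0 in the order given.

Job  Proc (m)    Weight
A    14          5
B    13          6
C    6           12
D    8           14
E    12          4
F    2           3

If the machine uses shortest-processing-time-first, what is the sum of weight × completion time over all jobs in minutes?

SPT (increasing processing time): F C D E B A.
F: finishes 2, weight 3, w·C = 6
C: finishes 8, weight 12, w·C = 96
D: finishes 16, weight 14, w·C = 224
E: finishes 28, weight 4, w·C = 112
B: finishes 41, weight 6, w·C = 246
A: finishes 55, weight 5, w·C = 275
Sum = 6+96+224+112+246+275 = 959.

959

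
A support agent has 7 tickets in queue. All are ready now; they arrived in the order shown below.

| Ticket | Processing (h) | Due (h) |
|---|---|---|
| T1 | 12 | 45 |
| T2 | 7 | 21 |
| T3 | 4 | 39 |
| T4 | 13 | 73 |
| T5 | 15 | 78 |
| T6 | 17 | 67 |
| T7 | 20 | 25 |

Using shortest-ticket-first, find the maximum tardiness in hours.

SPT (increasing processing time): T3 T2 T1 T4 T5 T6 T7.
T3: 0→4, due 39, tardiness 0
T2: 4→11, due 21, tardiness 0
T1: 11→23, due 45, tardiness 0
T4: 23→36, due 73, tardiness 0
T5: 36→51, due 78, tardiness 0
T6: 51→68, due 67, tardiness 1
T7: 68→88, due 25, tardiness 63
Maximum = 63.

63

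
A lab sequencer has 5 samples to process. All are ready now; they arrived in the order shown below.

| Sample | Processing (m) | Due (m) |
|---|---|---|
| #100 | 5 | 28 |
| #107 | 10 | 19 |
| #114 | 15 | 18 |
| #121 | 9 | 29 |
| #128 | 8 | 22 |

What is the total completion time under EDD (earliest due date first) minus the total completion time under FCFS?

EDD (increasing due date): #114 #107 #128 #100 #121.
#114: 0→15
#107: 15→25
#128: 25→33
#100: 33→38
#121: 38→47
Sum = 15+25+33+38+47 = 158.
FIFO (arrival order): #100 #107 #114 #121 #128.
#100: 0→5
#107: 5→15
#114: 15→30
#121: 30→39
#128: 39→47
Sum = 5+15+30+39+47 = 136.
Difference = 158 − 136 = 22.

22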